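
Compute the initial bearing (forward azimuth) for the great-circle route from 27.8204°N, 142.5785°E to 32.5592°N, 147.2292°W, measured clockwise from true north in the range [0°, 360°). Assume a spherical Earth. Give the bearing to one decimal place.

66.6°

Δλ = -147.2292 − 142.5785 = -289.8077°; wrapped into (−180°, 180°]: 70.1923°.
θ = atan2( sin Δλ · cos φ₂ , cos φ₁ · sin φ₂ − sin φ₁ · cos φ₂ · cos Δλ )
  = atan2(0.79297, 0.34267) = 66.629° → normalised to [0°, 360°): 66.629°.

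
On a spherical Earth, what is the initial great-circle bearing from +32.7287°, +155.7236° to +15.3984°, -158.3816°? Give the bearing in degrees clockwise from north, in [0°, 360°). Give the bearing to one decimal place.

Δλ = -158.3816 − 155.7236 = -314.1052°; wrapped into (−180°, 180°]: 45.8948°.
θ = atan2( sin Δλ · cos φ₂ , cos φ₁ · sin φ₂ − sin φ₁ · cos φ₂ · cos Δλ )
  = atan2(0.69229, -0.13941) = 101.386° → normalised to [0°, 360°): 101.386°.

101.4°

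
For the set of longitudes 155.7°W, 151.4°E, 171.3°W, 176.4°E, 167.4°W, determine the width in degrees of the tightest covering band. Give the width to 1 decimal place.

52.9°

Sort the longitudes: -171.3°, -167.4°, -155.7°, +151.4°, +176.4°.
Eastward gaps between consecutive values (wrapping around): 3.9°, 11.7°, 307.1°, 25.0°, 12.3°.
Largest gap = 307.1° ⇒ minimal covering band is its complement: 360° − 307.1° = 52.9°.
Band runs from +151.4° eastward to -155.7°, crossing the antimeridian.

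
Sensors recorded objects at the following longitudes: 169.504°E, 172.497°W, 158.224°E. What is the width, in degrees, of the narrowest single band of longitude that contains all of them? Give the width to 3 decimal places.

Sort the longitudes: -172.497°, +158.224°, +169.504°.
Eastward gaps between consecutive values (wrapping around): 330.721°, 11.280°, 17.999°.
Largest gap = 330.721° ⇒ minimal covering band is its complement: 360° − 330.721° = 29.279°.
Band runs from +158.224° eastward to -172.497°, crossing the antimeridian.

29.279°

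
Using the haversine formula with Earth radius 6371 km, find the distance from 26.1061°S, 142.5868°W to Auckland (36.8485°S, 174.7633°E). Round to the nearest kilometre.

4180 km

Δλ = 174.7633 − -142.5868 = 317.3501°; wrapped into (−180°, 180°]: -42.6499°.
Δφ = -36.8485 − -26.1061 = -10.7424°.
a = sin²(Δφ/2) + cos φ₁ · cos φ₂ · sin²(Δλ/2) = 0.103793.
c = 2·atan2(√a, √(1−a)) = 0.65604 rad → d = 6371·c ≈ 4179.63 km.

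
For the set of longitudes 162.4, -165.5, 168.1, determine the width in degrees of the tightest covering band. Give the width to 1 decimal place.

Sort the longitudes: -165.5°, +162.4°, +168.1°.
Eastward gaps between consecutive values (wrapping around): 327.9°, 5.7°, 26.4°.
Largest gap = 327.9° ⇒ minimal covering band is its complement: 360° − 327.9° = 32.1°.
Band runs from +162.4° eastward to -165.5°, crossing the antimeridian.

32.1°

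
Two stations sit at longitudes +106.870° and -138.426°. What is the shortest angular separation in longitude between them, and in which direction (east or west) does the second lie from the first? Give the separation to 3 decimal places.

Raw difference: -138.426 − 106.870 = -245.296°.
Normalise into (−180°, 180°]: -245.296° + 360° = 114.704°.
Positive ⇒ the second point lies to the east; separation 114.704°.

114.704° east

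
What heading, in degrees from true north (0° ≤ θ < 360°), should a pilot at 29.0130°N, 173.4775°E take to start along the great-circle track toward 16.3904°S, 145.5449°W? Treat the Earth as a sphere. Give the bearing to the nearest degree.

134°

Δλ = -145.5449 − 173.4775 = -319.0224°; wrapped into (−180°, 180°]: 40.9776°.
θ = atan2( sin Δλ · cos φ₂ , cos φ₁ · sin φ₂ − sin φ₁ · cos φ₂ · cos Δλ )
  = atan2(0.62911, -0.59805) = 133.550° → normalised to [0°, 360°): 133.550°.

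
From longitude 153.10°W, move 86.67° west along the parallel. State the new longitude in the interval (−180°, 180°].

Start at -153.10°; shift −86.67° → -239.77°.
-239.77° lies outside (−180°, 180°]; add 360° → +120.23°.

120.23°E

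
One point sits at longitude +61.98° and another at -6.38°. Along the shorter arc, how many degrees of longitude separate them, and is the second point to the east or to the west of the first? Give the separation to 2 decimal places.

68.36° west

Raw difference: -6.38 − 61.98 = -68.36°.
Normalise into (−180°, 180°]: -68.36° stays -68.36°.
Negative ⇒ the second point lies to the west; separation 68.36°.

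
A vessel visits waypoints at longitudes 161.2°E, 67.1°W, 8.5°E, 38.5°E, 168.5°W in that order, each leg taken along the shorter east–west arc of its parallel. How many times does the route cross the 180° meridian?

2

Leg 1: +161.2° → -67.1°, shortest Δλ = 131.7° (east) — crosses 180°.
Leg 2: -67.1° → +8.5°, shortest Δλ = 75.6° (east) — does not cross 180°.
Leg 3: +8.5° → +38.5°, shortest Δλ = 30.0° (east) — does not cross 180°.
Leg 4: +38.5° → -168.5°, shortest Δλ = 153.0° (east) — crosses 180°.
Total crossings: 2.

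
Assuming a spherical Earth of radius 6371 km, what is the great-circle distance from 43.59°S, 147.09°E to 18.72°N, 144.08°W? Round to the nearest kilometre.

Δλ = -144.08 − 147.09 = -291.17°; wrapped into (−180°, 180°]: 68.83°.
Δφ = 18.72 − -43.59 = 62.31°.
a = sin²(Δφ/2) + cos φ₁ · cos φ₂ · sin²(Δλ/2) = 0.486779.
c = 2·atan2(√a, √(1−a)) = 1.54435 rad → d = 6371·c ≈ 9839.06 km.

9839 km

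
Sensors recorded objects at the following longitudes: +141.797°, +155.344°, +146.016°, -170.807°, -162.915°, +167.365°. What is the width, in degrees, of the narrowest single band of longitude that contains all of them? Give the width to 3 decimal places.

55.288°

Sort the longitudes: -170.807°, -162.915°, +141.797°, +146.016°, +155.344°, +167.365°.
Eastward gaps between consecutive values (wrapping around): 7.892°, 304.712°, 4.219°, 9.328°, 12.021°, 21.828°.
Largest gap = 304.712° ⇒ minimal covering band is its complement: 360° − 304.712° = 55.288°.
Band runs from +141.797° eastward to -162.915°, crossing the antimeridian.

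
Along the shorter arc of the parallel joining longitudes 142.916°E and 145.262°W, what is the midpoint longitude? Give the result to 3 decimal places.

178.827°E

Signed shortest Δλ from +142.916° to -145.262° is +71.822°.
Midpoint longitude = +142.916° + (+71.822°)/2 = +142.916° + 35.911° = +178.827°.
(The naïve average (+142.916 + -145.262)/2 = -1.173° is on the wrong side of the globe.)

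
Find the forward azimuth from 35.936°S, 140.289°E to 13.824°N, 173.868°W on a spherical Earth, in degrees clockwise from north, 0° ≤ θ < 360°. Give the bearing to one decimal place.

Δλ = -173.868 − 140.289 = -314.157°; wrapped into (−180°, 180°]: 45.843°.
θ = atan2( sin Δλ · cos φ₂ , cos φ₁ · sin φ₂ − sin φ₁ · cos φ₂ · cos Δλ )
  = atan2(0.69665, 0.59046) = 49.717° → normalised to [0°, 360°): 49.717°.

49.7°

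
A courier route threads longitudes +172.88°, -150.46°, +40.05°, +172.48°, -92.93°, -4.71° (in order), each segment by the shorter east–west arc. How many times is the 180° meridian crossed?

3

Leg 1: +172.88° → -150.46°, shortest Δλ = 36.66° (east) — crosses 180°.
Leg 2: -150.46° → +40.05°, shortest Δλ = -169.49° (west) — crosses 180°.
Leg 3: +40.05° → +172.48°, shortest Δλ = 132.43° (east) — does not cross 180°.
Leg 4: +172.48° → -92.93°, shortest Δλ = 94.59° (east) — crosses 180°.
Leg 5: -92.93° → -4.71°, shortest Δλ = 88.22° (east) — does not cross 180°.
Total crossings: 3.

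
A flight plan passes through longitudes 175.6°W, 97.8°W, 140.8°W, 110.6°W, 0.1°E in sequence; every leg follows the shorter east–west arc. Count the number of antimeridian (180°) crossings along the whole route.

Leg 1: -175.6° → -97.8°, shortest Δλ = 77.8° (east) — does not cross 180°.
Leg 2: -97.8° → -140.8°, shortest Δλ = -43.0° (west) — does not cross 180°.
Leg 3: -140.8° → -110.6°, shortest Δλ = 30.2° (east) — does not cross 180°.
Leg 4: -110.6° → +0.1°, shortest Δλ = 110.7° (east) — does not cross 180°.
Total crossings: 0.

0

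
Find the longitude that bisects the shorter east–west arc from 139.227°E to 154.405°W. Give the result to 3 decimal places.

Signed shortest Δλ from +139.227° to -154.405° is +66.368°.
Midpoint longitude = +139.227° + (+66.368°)/2 = +139.227° + 33.184° = +172.411°.
(The naïve average (+139.227 + -154.405)/2 = -7.589° is on the wrong side of the globe.)

172.411°E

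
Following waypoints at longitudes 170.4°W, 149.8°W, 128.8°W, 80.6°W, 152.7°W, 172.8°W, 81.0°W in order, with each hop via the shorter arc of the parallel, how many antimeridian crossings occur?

Leg 1: -170.4° → -149.8°, shortest Δλ = 20.6° (east) — does not cross 180°.
Leg 2: -149.8° → -128.8°, shortest Δλ = 21.0° (east) — does not cross 180°.
Leg 3: -128.8° → -80.6°, shortest Δλ = 48.2° (east) — does not cross 180°.
Leg 4: -80.6° → -152.7°, shortest Δλ = -72.1° (west) — does not cross 180°.
Leg 5: -152.7° → -172.8°, shortest Δλ = -20.1° (west) — does not cross 180°.
Leg 6: -172.8° → -81.0°, shortest Δλ = 91.8° (east) — does not cross 180°.
Total crossings: 0.

0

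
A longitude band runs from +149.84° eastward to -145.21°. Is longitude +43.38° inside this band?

Band width going east from +149.84° to -145.21°: ((-145.21 − 149.84) mod 360) = 64.95°.
Offset of +43.38° east of the west edge: ((43.38 − 149.84) mod 360) = 253.54°.
253.54° > 64.95° ⇒ outside.

No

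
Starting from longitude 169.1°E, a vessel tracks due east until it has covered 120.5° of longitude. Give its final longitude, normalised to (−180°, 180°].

Start at +169.1°; shift +120.5° → +289.6°.
+289.6° lies outside (−180°, 180°]; subtract 360° → -70.4°.

70.4°W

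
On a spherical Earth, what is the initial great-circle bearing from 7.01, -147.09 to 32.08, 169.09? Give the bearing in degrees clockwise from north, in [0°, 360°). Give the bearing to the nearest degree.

Δλ = 169.09 − -147.09 = 316.18°; wrapped into (−180°, 180°]: -43.82°.
θ = atan2( sin Δλ · cos φ₂ , cos φ₁ · sin φ₂ − sin φ₁ · cos φ₂ · cos Δλ )
  = atan2(-0.58667, 0.45252) = -52.356° → normalised to [0°, 360°): 307.644°.

308°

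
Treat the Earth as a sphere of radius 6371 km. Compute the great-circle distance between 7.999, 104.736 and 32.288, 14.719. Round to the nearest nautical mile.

5149 nmi

Δλ = 14.719 − 104.736 = -90.017°.
Δφ = 32.288 − 7.999 = 24.289°.
a = sin²(Δφ/2) + cos φ₁ · cos φ₂ · sin²(Δλ/2) = 0.462957.
c = 2·atan2(√a, √(1−a)) = 1.49664 rad → d = 6371·c ≈ 9535.11 km ≈ 5148.55 nmi.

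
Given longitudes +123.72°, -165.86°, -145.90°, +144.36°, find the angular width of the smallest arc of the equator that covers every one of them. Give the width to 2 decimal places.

90.38°

Sort the longitudes: -165.86°, -145.90°, +123.72°, +144.36°.
Eastward gaps between consecutive values (wrapping around): 19.96°, 269.62°, 20.64°, 49.78°.
Largest gap = 269.62° ⇒ minimal covering band is its complement: 360° − 269.62° = 90.38°.
Band runs from +123.72° eastward to -145.90°, crossing the antimeridian.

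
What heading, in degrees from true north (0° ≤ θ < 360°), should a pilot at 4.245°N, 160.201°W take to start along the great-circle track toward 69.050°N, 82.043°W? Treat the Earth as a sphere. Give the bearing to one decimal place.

Δλ = -82.043 − -160.201 = 78.158°.
θ = atan2( sin Δλ · cos φ₂ , cos φ₁ · sin φ₂ − sin φ₁ · cos φ₂ · cos Δλ )
  = atan2(0.34994, 0.92590) = 20.704° → normalised to [0°, 360°): 20.704°.

20.7°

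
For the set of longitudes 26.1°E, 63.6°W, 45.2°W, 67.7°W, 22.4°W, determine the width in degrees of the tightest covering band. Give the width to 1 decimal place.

Sort the longitudes: -67.7°, -63.6°, -45.2°, -22.4°, +26.1°.
Eastward gaps between consecutive values (wrapping around): 4.1°, 18.4°, 22.8°, 48.5°, 266.2°.
Largest gap = 266.2° ⇒ minimal covering band is its complement: 360° − 266.2° = 93.8°.
Band runs from -67.7° eastward to +26.1°.

93.8°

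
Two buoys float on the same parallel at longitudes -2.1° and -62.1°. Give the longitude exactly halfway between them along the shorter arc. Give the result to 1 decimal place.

Signed shortest Δλ from -2.1° to -62.1° is -60.0°.
Midpoint longitude = -2.1° + (-60.0°)/2 = -2.1° − 30.0° = -32.1°.

-32.1°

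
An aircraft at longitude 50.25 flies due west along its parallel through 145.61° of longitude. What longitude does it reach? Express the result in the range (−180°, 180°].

-95.36°

Start at +50.25°; shift −145.61° → -95.36°.
-95.36° already lies in (−180°, 180°].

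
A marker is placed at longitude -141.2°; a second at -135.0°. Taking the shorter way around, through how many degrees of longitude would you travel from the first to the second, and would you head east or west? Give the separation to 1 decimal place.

Raw difference: -135.0 − -141.2 = 6.2°.
Normalise into (−180°, 180°]: 6.2° stays 6.2°.
Positive ⇒ the second point lies to the east; separation 6.2°.

6.2° east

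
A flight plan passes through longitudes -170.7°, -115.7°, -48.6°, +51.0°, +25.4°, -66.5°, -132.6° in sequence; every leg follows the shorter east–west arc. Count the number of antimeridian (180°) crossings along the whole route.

0

Leg 1: -170.7° → -115.7°, shortest Δλ = 55.0° (east) — does not cross 180°.
Leg 2: -115.7° → -48.6°, shortest Δλ = 67.1° (east) — does not cross 180°.
Leg 3: -48.6° → +51.0°, shortest Δλ = 99.6° (east) — does not cross 180°.
Leg 4: +51.0° → +25.4°, shortest Δλ = -25.6° (west) — does not cross 180°.
Leg 5: +25.4° → -66.5°, shortest Δλ = -91.9° (west) — does not cross 180°.
Leg 6: -66.5° → -132.6°, shortest Δλ = -66.1° (west) — does not cross 180°.
Total crossings: 0.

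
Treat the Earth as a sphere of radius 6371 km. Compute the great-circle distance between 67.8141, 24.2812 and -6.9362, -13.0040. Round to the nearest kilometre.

8813 km

Δλ = -13.0040 − 24.2812 = -37.2852°.
Δφ = -6.9362 − 67.8141 = -74.7503°.
a = sin²(Δφ/2) + cos φ₁ · cos φ₂ · sin²(Δλ/2) = 0.406791.
c = 2·atan2(√a, √(1−a)) = 1.38328 rad → d = 6371·c ≈ 8812.88 km.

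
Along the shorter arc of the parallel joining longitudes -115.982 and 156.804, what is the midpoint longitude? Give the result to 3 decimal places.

Signed shortest Δλ from -115.982° to +156.804° is -87.214°.
Midpoint longitude = -115.982° + (-87.214°)/2 = -115.982° − 43.607° = -159.589°.
(The naïve average (-115.982 + +156.804)/2 = 20.411° is on the wrong side of the globe.)

-159.589°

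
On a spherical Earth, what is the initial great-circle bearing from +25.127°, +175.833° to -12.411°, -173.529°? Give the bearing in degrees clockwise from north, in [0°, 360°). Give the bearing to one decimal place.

Δλ = -173.529 − 175.833 = -349.362°; wrapped into (−180°, 180°]: 10.638°.
θ = atan2( sin Δλ · cos φ₂ , cos φ₁ · sin φ₂ − sin φ₁ · cos φ₂ · cos Δλ )
  = atan2(0.18029, -0.60216) = 163.332° → normalised to [0°, 360°): 163.332°.

163.3°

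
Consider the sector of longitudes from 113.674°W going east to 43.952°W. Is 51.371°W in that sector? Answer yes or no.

Band width going east from -113.674° to -43.952°: ((-43.952 − -113.674) mod 360) = 69.722°.
Offset of -51.371° east of the west edge: ((-51.371 − -113.674) mod 360) = 62.303°.
62.303° ≤ 69.722° ⇒ inside.

Yes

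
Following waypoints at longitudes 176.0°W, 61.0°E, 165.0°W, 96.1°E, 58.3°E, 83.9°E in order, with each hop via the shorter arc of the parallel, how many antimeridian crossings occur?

3

Leg 1: -176.0° → +61.0°, shortest Δλ = -123.0° (west) — crosses 180°.
Leg 2: +61.0° → -165.0°, shortest Δλ = 134.0° (east) — crosses 180°.
Leg 3: -165.0° → +96.1°, shortest Δλ = -98.9° (west) — crosses 180°.
Leg 4: +96.1° → +58.3°, shortest Δλ = -37.8° (west) — does not cross 180°.
Leg 5: +58.3° → +83.9°, shortest Δλ = 25.6° (east) — does not cross 180°.
Total crossings: 3.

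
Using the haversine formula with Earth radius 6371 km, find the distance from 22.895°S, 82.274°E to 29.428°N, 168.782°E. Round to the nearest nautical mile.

Δλ = 168.782 − 82.274 = 86.508°.
Δφ = 29.428 − -22.895 = 52.323°.
a = sin²(Δφ/2) + cos φ₁ · cos φ₂ · sin²(Δλ/2) = 0.571139.
c = 2·atan2(√a, √(1−a)) = 1.71356 rad → d = 6371·c ≈ 10917.08 km ≈ 5894.75 nmi.

5895 nmi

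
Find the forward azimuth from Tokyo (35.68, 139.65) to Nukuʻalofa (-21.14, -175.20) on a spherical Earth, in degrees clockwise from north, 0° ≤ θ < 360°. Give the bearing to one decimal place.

135.7°

Δλ = -175.20 − 139.65 = -314.85°; wrapped into (−180°, 180°]: 45.15°.
θ = atan2( sin Δλ · cos φ₂ , cos φ₁ · sin φ₂ − sin φ₁ · cos φ₂ · cos Δλ )
  = atan2(0.66124, -0.67661) = 135.658° → normalised to [0°, 360°): 135.658°.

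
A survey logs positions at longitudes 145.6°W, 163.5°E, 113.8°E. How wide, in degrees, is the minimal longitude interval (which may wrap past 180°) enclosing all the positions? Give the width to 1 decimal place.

Sort the longitudes: -145.6°, +113.8°, +163.5°.
Eastward gaps between consecutive values (wrapping around): 259.4°, 49.7°, 50.9°.
Largest gap = 259.4° ⇒ minimal covering band is its complement: 360° − 259.4° = 100.6°.
Band runs from +113.8° eastward to -145.6°, crossing the antimeridian.

100.6°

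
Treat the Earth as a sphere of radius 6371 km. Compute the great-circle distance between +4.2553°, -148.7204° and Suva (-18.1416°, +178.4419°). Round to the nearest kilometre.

Δλ = 178.4419 − -148.7204 = 327.1623°; wrapped into (−180°, 180°]: -32.8377°.
Δφ = -18.1416 − 4.2553 = -22.3969°.
a = sin²(Δφ/2) + cos φ₁ · cos φ₂ · sin²(Δλ/2) = 0.113431.
c = 2·atan2(√a, √(1−a)) = 0.68702 rad → d = 6371·c ≈ 4377.02 km.

4377 km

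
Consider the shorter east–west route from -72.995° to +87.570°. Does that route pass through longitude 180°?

Signed shortest Δλ = ((87.570 − -72.995 + 180) mod 360) − 180 = 160.565°.
Going east by 160.565° from -72.995° reaches +87.570° without touching 180°.

No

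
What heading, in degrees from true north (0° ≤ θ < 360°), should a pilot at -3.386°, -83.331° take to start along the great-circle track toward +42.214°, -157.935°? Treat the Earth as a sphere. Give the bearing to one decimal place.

Δλ = -157.935 − -83.331 = -74.604°.
θ = atan2( sin Δλ · cos φ₂ , cos φ₁ · sin φ₂ − sin φ₁ · cos φ₂ · cos Δλ )
  = atan2(-0.71406, 0.68234) = -46.301° → normalised to [0°, 360°): 313.699°.

313.7°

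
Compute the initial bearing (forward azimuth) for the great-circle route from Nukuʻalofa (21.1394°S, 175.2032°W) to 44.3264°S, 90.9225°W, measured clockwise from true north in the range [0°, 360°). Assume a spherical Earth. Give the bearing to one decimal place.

131.3°

Δλ = -90.9225 − -175.2032 = 84.2807°.
θ = atan2( sin Δλ · cos φ₂ , cos φ₁ · sin φ₂ − sin φ₁ · cos φ₂ · cos Δλ )
  = atan2(0.71181, -0.62601) = 131.331° → normalised to [0°, 360°): 131.331°.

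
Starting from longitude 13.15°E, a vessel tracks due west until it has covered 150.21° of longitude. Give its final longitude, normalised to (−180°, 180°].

Start at +13.15°; shift −150.21° → -137.06°.
-137.06° already lies in (−180°, 180°].

137.06°W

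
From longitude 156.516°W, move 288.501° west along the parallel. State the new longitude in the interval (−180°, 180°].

Start at -156.516°; shift −288.501° → -445.017°.
-445.017° lies outside (−180°, 180°]; add 360° → -85.017°.

85.017°W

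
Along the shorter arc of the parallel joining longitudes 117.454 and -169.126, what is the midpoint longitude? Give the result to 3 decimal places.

Signed shortest Δλ from +117.454° to -169.126° is +73.420°.
Midpoint longitude = +117.454° + (+73.420°)/2 = +117.454° + 36.710° = +154.164°.
(The naïve average (+117.454 + -169.126)/2 = -25.836° is on the wrong side of the globe.)

+154.164°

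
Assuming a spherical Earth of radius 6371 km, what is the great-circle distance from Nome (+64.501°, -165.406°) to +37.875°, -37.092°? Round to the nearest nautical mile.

4198 nmi

Δλ = -37.092 − -165.406 = 128.314°.
Δφ = 37.875 − 64.501 = -26.626°.
a = sin²(Δφ/2) + cos φ₁ · cos φ₂ · sin²(Δλ/2) = 0.328268.
c = 2·atan2(√a, √(1−a)) = 1.22019 rad → d = 6371·c ≈ 7773.85 km ≈ 4197.54 nmi.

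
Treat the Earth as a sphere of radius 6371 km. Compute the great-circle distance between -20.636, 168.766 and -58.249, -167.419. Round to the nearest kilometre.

Δλ = -167.419 − 168.766 = -336.185°; wrapped into (−180°, 180°]: 23.815°.
Δφ = -58.249 − -20.636 = -37.613°.
a = sin²(Δφ/2) + cos φ₁ · cos φ₂ · sin²(Δλ/2) = 0.124890.
c = 2·atan2(√a, √(1−a)) = 0.72240 rad → d = 6371·c ≈ 4602.42 km.

4602 km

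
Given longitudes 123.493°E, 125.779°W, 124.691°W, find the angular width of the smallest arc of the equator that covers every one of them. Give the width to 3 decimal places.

Sort the longitudes: -125.779°, -124.691°, +123.493°.
Eastward gaps between consecutive values (wrapping around): 1.088°, 248.184°, 110.728°.
Largest gap = 248.184° ⇒ minimal covering band is its complement: 360° − 248.184° = 111.816°.
Band runs from +123.493° eastward to -124.691°, crossing the antimeridian.

111.816°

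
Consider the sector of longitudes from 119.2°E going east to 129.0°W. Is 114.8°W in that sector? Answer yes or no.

No

Band width going east from +119.2° to -129.0°: ((-129.0 − 119.2) mod 360) = 111.8°.
Offset of -114.8° east of the west edge: ((-114.8 − 119.2) mod 360) = 126.0°.
126.0° > 111.8° ⇒ outside.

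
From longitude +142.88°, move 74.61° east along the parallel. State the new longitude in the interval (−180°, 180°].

Start at +142.88°; shift +74.61° → +217.49°.
+217.49° lies outside (−180°, 180°]; subtract 360° → -142.51°.

-142.51°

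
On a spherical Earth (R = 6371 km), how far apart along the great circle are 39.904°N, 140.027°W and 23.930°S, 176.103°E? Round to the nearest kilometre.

Δλ = 176.103 − -140.027 = 316.130°; wrapped into (−180°, 180°]: -43.870°.
Δφ = -23.930 − 39.904 = -63.834°.
a = sin²(Δφ/2) + cos φ₁ · cos φ₂ · sin²(Δλ/2) = 0.377358.
c = 2·atan2(√a, √(1−a)) = 1.32298 rad → d = 6371·c ≈ 8428.73 km.

8429 km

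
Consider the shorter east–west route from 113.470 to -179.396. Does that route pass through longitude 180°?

Naïve |-179.396 − 113.470| = 292.866° > 180°, so the shorter arc goes the other way round — across 180°.
Signed shortest Δλ = ((-179.396 − 113.470 + 180) mod 360) − 180 = 67.134°.
Going east by 67.134° from +113.470° passes through 180° before reaching -179.396°.

Yes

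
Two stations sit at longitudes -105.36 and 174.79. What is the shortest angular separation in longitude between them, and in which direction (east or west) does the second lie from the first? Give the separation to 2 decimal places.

79.85° west

Raw difference: 174.79 − -105.36 = 280.15°.
Normalise into (−180°, 180°]: 280.15° − 360° = -79.85°.
Negative ⇒ the second point lies to the west; separation 79.85°.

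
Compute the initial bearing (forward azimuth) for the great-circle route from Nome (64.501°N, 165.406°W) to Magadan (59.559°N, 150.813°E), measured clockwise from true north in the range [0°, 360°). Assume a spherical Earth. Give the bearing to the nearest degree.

Δλ = 150.813 − -165.406 = 316.219°; wrapped into (−180°, 180°]: -43.781°.
θ = atan2( sin Δλ · cos φ₂ , cos φ₁ · sin φ₂ − sin φ₁ · cos φ₂ · cos Δλ )
  = atan2(-0.35055, 0.04099) = -83.331° → normalised to [0°, 360°): 276.669°.

277°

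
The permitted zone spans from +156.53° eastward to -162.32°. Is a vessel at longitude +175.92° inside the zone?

Band width going east from +156.53° to -162.32°: ((-162.32 − 156.53) mod 360) = 41.15°.
Offset of +175.92° east of the west edge: ((175.92 − 156.53) mod 360) = 19.39°.
19.39° ≤ 41.15° ⇒ inside.

Yes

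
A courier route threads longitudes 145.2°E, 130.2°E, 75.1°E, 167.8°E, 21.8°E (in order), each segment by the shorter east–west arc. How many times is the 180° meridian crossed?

Leg 1: +145.2° → +130.2°, shortest Δλ = -15.0° (west) — does not cross 180°.
Leg 2: +130.2° → +75.1°, shortest Δλ = -55.1° (west) — does not cross 180°.
Leg 3: +75.1° → +167.8°, shortest Δλ = 92.7° (east) — does not cross 180°.
Leg 4: +167.8° → +21.8°, shortest Δλ = -146.0° (west) — does not cross 180°.
Total crossings: 0.

0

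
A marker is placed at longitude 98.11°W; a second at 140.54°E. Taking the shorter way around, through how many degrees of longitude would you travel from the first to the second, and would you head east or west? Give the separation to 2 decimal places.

121.35° west

Raw difference: 140.54 − -98.11 = 238.65°.
Normalise into (−180°, 180°]: 238.65° − 360° = -121.35°.
Negative ⇒ the second point lies to the west; separation 121.35°.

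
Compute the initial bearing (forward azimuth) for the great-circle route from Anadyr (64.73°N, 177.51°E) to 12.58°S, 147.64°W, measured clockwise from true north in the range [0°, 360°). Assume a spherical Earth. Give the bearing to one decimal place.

145.7°

Δλ = -147.64 − 177.51 = -325.15°; wrapped into (−180°, 180°]: 34.85°.
θ = atan2( sin Δλ · cos φ₂ , cos φ₁ · sin φ₂ − sin φ₁ · cos φ₂ · cos Δλ )
  = atan2(0.55771, -0.81728) = 145.690° → normalised to [0°, 360°): 145.690°.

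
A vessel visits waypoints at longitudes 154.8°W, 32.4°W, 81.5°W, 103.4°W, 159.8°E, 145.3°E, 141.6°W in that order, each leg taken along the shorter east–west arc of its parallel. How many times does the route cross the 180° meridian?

Leg 1: -154.8° → -32.4°, shortest Δλ = 122.4° (east) — does not cross 180°.
Leg 2: -32.4° → -81.5°, shortest Δλ = -49.1° (west) — does not cross 180°.
Leg 3: -81.5° → -103.4°, shortest Δλ = -21.9° (west) — does not cross 180°.
Leg 4: -103.4° → +159.8°, shortest Δλ = -96.8° (west) — crosses 180°.
Leg 5: +159.8° → +145.3°, shortest Δλ = -14.5° (west) — does not cross 180°.
Leg 6: +145.3° → -141.6°, shortest Δλ = 73.1° (east) — crosses 180°.
Total crossings: 2.

2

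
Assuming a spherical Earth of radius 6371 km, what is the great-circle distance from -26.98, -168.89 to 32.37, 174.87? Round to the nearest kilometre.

6820 km

Δλ = 174.87 − -168.89 = 343.76°; wrapped into (−180°, 180°]: -16.24°.
Δφ = 32.37 − -26.98 = 59.35°.
a = sin²(Δφ/2) + cos φ₁ · cos φ₂ · sin²(Δλ/2) = 0.260120.
c = 2·atan2(√a, √(1−a)) = 1.07042 rad → d = 6371·c ≈ 6819.62 km.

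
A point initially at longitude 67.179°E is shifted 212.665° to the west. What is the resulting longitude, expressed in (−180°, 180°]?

Start at +67.179°; shift −212.665° → -145.486°.
-145.486° already lies in (−180°, 180°].

145.486°W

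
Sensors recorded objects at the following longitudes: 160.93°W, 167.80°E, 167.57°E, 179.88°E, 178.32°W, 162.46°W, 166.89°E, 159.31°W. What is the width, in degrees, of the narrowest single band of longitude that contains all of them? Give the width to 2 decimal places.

33.80°

Sort the longitudes: -178.32°, -162.46°, -160.93°, -159.31°, +166.89°, +167.57°, +167.80°, +179.88°.
Eastward gaps between consecutive values (wrapping around): 15.86°, 1.53°, 1.62°, 326.20°, 0.68°, 0.23°, 12.08°, 1.80°.
Largest gap = 326.20° ⇒ minimal covering band is its complement: 360° − 326.20° = 33.80°.
Band runs from +166.89° eastward to -159.31°, crossing the antimeridian.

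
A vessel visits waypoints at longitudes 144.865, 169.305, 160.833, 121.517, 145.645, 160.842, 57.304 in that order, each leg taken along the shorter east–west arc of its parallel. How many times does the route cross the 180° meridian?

Leg 1: +144.865° → +169.305°, shortest Δλ = 24.44° (east) — does not cross 180°.
Leg 2: +169.305° → +160.833°, shortest Δλ = -8.472° (west) — does not cross 180°.
Leg 3: +160.833° → +121.517°, shortest Δλ = -39.316° (west) — does not cross 180°.
Leg 4: +121.517° → +145.645°, shortest Δλ = 24.128° (east) — does not cross 180°.
Leg 5: +145.645° → +160.842°, shortest Δλ = 15.197° (east) — does not cross 180°.
Leg 6: +160.842° → +57.304°, shortest Δλ = -103.538° (west) — does not cross 180°.
Total crossings: 0.

0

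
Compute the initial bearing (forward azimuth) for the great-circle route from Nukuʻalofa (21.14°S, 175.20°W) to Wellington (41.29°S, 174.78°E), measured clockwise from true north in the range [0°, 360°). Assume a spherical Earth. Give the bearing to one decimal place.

Δλ = 174.78 − -175.20 = 349.98°; wrapped into (−180°, 180°]: -10.02°.
θ = atan2( sin Δλ · cos φ₂ , cos φ₁ · sin φ₂ − sin φ₁ · cos φ₂ · cos Δλ )
  = atan2(-0.13073, -0.34861) = -159.443° → normalised to [0°, 360°): 200.557°.

200.6°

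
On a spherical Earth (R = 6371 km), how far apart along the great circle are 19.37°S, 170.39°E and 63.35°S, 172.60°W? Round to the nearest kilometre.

5058 km

Δλ = -172.60 − 170.39 = -342.99°; wrapped into (−180°, 180°]: 17.01°.
Δφ = -63.35 − -19.37 = -43.98°.
a = sin²(Δφ/2) + cos φ₁ · cos φ₂ · sin²(Δλ/2) = 0.149465.
c = 2·atan2(√a, √(1−a)) = 0.79390 rad → d = 6371·c ≈ 5057.92 km.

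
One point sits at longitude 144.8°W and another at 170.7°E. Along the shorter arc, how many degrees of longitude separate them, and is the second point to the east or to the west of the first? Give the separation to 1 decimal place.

44.5° west

Raw difference: 170.7 − -144.8 = 315.5°.
Normalise into (−180°, 180°]: 315.5° − 360° = -44.5°.
Negative ⇒ the second point lies to the west; separation 44.5°.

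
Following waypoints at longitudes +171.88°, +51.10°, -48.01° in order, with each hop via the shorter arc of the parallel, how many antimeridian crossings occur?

Leg 1: +171.88° → +51.10°, shortest Δλ = -120.78° (west) — does not cross 180°.
Leg 2: +51.10° → -48.01°, shortest Δλ = -99.11° (west) — does not cross 180°.
Total crossings: 0.

0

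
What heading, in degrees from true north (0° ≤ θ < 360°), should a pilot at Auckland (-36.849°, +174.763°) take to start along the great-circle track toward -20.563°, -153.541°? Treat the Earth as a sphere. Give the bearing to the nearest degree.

Δλ = -153.541 − 174.763 = -328.304°; wrapped into (−180°, 180°]: 31.696°.
θ = atan2( sin Δλ · cos φ₂ , cos φ₁ · sin φ₂ − sin φ₁ · cos φ₂ · cos Δλ )
  = atan2(0.49194, 0.19668) = 68.208° → normalised to [0°, 360°): 68.208°.

68°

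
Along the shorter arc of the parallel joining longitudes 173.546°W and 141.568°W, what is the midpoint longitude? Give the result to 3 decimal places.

157.557°W

Signed shortest Δλ from -173.546° to -141.568° is +31.978°.
Midpoint longitude = -173.546° + (+31.978°)/2 = -173.546° + 15.989° = -157.557°.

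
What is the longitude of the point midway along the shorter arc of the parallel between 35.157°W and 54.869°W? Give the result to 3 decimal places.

45.013°W

Signed shortest Δλ from -35.157° to -54.869° is -19.712°.
Midpoint longitude = -35.157° + (-19.712°)/2 = -35.157° − 9.856° = -45.013°.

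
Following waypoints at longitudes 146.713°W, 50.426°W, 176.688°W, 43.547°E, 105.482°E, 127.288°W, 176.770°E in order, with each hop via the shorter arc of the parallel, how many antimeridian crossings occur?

Leg 1: -146.713° → -50.426°, shortest Δλ = 96.287° (east) — does not cross 180°.
Leg 2: -50.426° → -176.688°, shortest Δλ = -126.262° (west) — does not cross 180°.
Leg 3: -176.688° → +43.547°, shortest Δλ = -139.765° (west) — crosses 180°.
Leg 4: +43.547° → +105.482°, shortest Δλ = 61.935° (east) — does not cross 180°.
Leg 5: +105.482° → -127.288°, shortest Δλ = 127.23° (east) — crosses 180°.
Leg 6: -127.288° → +176.770°, shortest Δλ = -55.942° (west) — crosses 180°.
Total crossings: 3.

3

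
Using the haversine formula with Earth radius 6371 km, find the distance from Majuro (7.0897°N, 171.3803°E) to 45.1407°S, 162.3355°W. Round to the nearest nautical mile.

Δλ = -162.3355 − 171.3803 = -333.7158°; wrapped into (−180°, 180°]: 26.2842°.
Δφ = -45.1407 − 7.0897 = -52.2304°.
a = sin²(Δφ/2) + cos φ₁ · cos φ₂ · sin²(Δλ/2) = 0.229942.
c = 2·atan2(√a, √(1−a)) = 1.00022 rad → d = 6371·c ≈ 6372.41 km ≈ 3440.83 nmi.

3441 nmi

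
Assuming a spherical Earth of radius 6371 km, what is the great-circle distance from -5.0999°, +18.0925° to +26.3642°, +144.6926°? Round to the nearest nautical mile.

7497 nmi

Δλ = 144.6926 − 18.0925 = 126.6001°.
Δφ = 26.3642 − -5.0999 = 31.4641°.
a = sin²(Δφ/2) + cos φ₁ · cos φ₂ · sin²(Δλ/2) = 0.785786.
c = 2·atan2(√a, √(1−a)) = 2.17922 rad → d = 6371·c ≈ 13883.79 km ≈ 7496.65 nmi.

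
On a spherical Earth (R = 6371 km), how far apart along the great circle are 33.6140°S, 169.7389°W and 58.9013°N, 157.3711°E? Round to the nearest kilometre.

Δλ = 157.3711 − -169.7389 = 327.1100°; wrapped into (−180°, 180°]: -32.8900°.
Δφ = 58.9013 − -33.6140 = 92.5153°.
a = sin²(Δφ/2) + cos φ₁ · cos φ₂ · sin²(Δλ/2) = 0.556416.
c = 2·atan2(√a, √(1−a)) = 1.68387 rad → d = 6371·c ≈ 10727.93 km.

10728 km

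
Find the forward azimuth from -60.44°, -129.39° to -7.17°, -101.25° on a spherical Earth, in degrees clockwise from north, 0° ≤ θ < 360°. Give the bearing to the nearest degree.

Δλ = -101.25 − -129.39 = 28.14°.
θ = atan2( sin Δλ · cos φ₂ , cos φ₁ · sin φ₂ − sin φ₁ · cos φ₂ · cos Δλ )
  = atan2(0.46794, 0.69945) = 33.783° → normalised to [0°, 360°): 33.783°.

34°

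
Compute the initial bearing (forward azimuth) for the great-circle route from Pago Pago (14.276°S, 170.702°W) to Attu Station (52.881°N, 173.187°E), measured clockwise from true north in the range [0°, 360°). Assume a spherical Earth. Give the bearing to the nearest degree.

350°

Δλ = 173.187 − -170.702 = 343.889°; wrapped into (−180°, 180°]: -16.111°.
θ = atan2( sin Δλ · cos φ₂ , cos φ₁ · sin φ₂ − sin φ₁ · cos φ₂ · cos Δλ )
  = atan2(-0.16746, 0.91573) = -10.363° → normalised to [0°, 360°): 349.637°.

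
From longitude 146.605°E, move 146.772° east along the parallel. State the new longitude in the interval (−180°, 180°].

66.623°W

Start at +146.605°; shift +146.772° → +293.377°.
+293.377° lies outside (−180°, 180°]; subtract 360° → -66.623°.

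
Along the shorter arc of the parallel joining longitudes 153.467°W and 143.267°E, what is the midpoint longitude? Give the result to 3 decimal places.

Signed shortest Δλ from -153.467° to +143.267° is -63.266°.
Midpoint longitude = -153.467° + (-63.266°)/2 = -153.467° − 31.633° = -185.100°.
Normalise into (−180°, 180°]: +174.900°.
(The naïve average (-153.467 + +143.267)/2 = -5.1° is on the wrong side of the globe.)

174.900°E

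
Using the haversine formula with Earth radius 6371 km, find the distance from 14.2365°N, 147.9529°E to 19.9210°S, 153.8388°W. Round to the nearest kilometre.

Δλ = -153.8388 − 147.9529 = -301.7917°; wrapped into (−180°, 180°]: 58.2083°.
Δφ = -19.9210 − 14.2365 = -34.1575°.
a = sin²(Δφ/2) + cos φ₁ · cos φ₂ · sin²(Δλ/2) = 0.301848.
c = 2·atan2(√a, √(1−a)) = 1.16331 rad → d = 6371·c ≈ 7411.43 km.

7411 km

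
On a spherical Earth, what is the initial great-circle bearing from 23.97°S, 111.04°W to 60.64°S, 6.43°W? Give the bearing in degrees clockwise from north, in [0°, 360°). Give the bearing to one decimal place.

Δλ = -6.43 − -111.04 = 104.61°.
θ = atan2( sin Δλ · cos φ₂ , cos φ₁ · sin φ₂ − sin φ₁ · cos φ₂ · cos Δλ )
  = atan2(0.47444, -0.84663) = 150.734° → normalised to [0°, 360°): 150.734°.

150.7°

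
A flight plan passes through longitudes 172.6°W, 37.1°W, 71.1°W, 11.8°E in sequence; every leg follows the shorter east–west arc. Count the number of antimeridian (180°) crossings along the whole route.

Leg 1: -172.6° → -37.1°, shortest Δλ = 135.5° (east) — does not cross 180°.
Leg 2: -37.1° → -71.1°, shortest Δλ = -34.0° (west) — does not cross 180°.
Leg 3: -71.1° → +11.8°, shortest Δλ = 82.9° (east) — does not cross 180°.
Total crossings: 0.

0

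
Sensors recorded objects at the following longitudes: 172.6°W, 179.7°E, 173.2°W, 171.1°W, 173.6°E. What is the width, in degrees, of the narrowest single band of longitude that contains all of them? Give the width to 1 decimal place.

15.3°

Sort the longitudes: -173.2°, -172.6°, -171.1°, +173.6°, +179.7°.
Eastward gaps between consecutive values (wrapping around): 0.6°, 1.5°, 344.7°, 6.1°, 7.1°.
Largest gap = 344.7° ⇒ minimal covering band is its complement: 360° − 344.7° = 15.3°.
Band runs from +173.6° eastward to -171.1°, crossing the antimeridian.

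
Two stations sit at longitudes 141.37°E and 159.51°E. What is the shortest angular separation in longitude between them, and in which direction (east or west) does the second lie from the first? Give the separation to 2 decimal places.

18.14° east

Raw difference: 159.51 − 141.37 = 18.14°.
Normalise into (−180°, 180°]: 18.14° stays 18.14°.
Positive ⇒ the second point lies to the east; separation 18.14°.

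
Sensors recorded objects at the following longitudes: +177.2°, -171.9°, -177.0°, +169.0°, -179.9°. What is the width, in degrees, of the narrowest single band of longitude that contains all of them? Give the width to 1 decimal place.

Sort the longitudes: -179.9°, -177.0°, -171.9°, +169.0°, +177.2°.
Eastward gaps between consecutive values (wrapping around): 2.9°, 5.1°, 340.9°, 8.2°, 2.9°.
Largest gap = 340.9° ⇒ minimal covering band is its complement: 360° − 340.9° = 19.1°.
Band runs from +169.0° eastward to -171.9°, crossing the antimeridian.

19.1°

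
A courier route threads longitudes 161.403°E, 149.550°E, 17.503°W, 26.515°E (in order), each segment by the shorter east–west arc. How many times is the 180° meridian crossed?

Leg 1: +161.403° → +149.550°, shortest Δλ = -11.853° (west) — does not cross 180°.
Leg 2: +149.550° → -17.503°, shortest Δλ = -167.053° (west) — does not cross 180°.
Leg 3: -17.503° → +26.515°, shortest Δλ = 44.018° (east) — does not cross 180°.
Total crossings: 0.

0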